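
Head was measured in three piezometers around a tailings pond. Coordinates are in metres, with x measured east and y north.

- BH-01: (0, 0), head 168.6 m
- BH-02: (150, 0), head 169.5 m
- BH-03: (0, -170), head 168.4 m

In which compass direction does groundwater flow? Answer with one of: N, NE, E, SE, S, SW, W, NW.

∂h/∂x = (169.5 − 168.6) / (150 − 0) = +0.006000
∂h/∂y = (168.4 − 168.6) / (-170 − 0) = +0.001176
Flow = −∇h = (-0.006000 east, -0.001176 north), which points west.

W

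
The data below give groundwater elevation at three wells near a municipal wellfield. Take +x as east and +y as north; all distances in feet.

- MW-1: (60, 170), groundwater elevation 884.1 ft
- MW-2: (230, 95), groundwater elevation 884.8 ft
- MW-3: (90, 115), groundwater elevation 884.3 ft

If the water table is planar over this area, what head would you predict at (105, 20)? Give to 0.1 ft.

884.5 ft

With h = a·x + b·y + c and MW-1 as origin, the differences give:
  170·a + (-75)·b = +0.7
  30·a + (-55)·b = +0.2
Eliminate b (×(-55) and ×(-75), subtract): -7100·a = -23.50 → a = ∂h/∂x = +0.003310
Back-substitute: b = ∂h/∂y = -0.001831.
h(105, 20) = 884.1 + (+0.003310)·(45) + (-0.001831)·(-150) = 884.1 +0.149 +0.275 = 884.524 ft.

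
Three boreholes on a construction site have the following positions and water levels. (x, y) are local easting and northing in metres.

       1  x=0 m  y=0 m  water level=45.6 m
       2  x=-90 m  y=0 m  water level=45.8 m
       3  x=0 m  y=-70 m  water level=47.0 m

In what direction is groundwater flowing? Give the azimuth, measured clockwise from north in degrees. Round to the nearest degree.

006°

∂h/∂x = (45.8 − 45.6) / (-90 − 0) = -0.002222
∂h/∂y = (47.0 − 45.6) / (-70 − 0) = -0.02000
Flow direction (−∇h) has components (+0.002222 E, +0.02000 N).
Azimuth = atan2(E, N) = atan2(+0.002222, +0.02000) = 6.3° ≈ 006°.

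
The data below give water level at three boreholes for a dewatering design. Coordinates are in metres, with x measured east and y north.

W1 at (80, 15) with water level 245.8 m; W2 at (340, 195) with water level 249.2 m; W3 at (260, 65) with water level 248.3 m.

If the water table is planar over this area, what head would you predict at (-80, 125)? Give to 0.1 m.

243.3 m

Taking W1 as reference: W2−W1 = (260, 180, +3.4); W3−W1 = (180, 50, +2.5).
Solve a·Δx + b·Δy = Δh: det = 260·50 − 180·180 = -19400.
∂h/∂x = [(+3.4)·50 − (+2.5)·180] / -19400 = +0.01443
∂h/∂y = [260·(+2.5) − 180·(+3.4)] / -19400 = -0.001959
h(-80, 125) = 245.8 + (+0.01443)·(-160) + (-0.001959)·(110) = 245.8 -2.309 -0.215 = 243.275 m.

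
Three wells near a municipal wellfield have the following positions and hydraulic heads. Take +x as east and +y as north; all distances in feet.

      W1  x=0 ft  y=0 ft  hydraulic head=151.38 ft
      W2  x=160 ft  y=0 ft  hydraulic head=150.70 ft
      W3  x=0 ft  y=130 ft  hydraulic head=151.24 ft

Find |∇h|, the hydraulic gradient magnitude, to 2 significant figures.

0.0044

∂h/∂x = (150.70 − 151.38) / (160 − 0) = -0.004250
∂h/∂y = (151.24 − 151.38) / (130 − 0) = -0.001077
|∇h| = √(-0.004250² + -0.001077²) = 0.004384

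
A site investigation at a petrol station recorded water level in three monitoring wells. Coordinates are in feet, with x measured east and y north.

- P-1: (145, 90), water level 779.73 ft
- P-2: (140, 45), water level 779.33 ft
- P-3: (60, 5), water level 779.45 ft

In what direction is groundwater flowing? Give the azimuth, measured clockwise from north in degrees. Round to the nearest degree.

147°

Taking P-1 as reference: P-2−P-1 = (-5, -45, -0.40); P-3−P-1 = (-85, -85, -0.28).
Solve a·Δx + b·Δy = Δh: det = (-5)·(-85) − (-85)·(-45) = -3400.
∂h/∂x = [(-0.40)·(-85) − (-0.28)·(-45)] / -3400 = -0.006294
∂h/∂y = [(-5)·(-0.28) − (-85)·(-0.40)] / -3400 = +0.009588
Flow direction (−∇h) has components (+0.006294 E, -0.009588 N).
Azimuth = atan2(E, N) = atan2(+0.006294, -0.009588) = 146.7° ≈ 147°.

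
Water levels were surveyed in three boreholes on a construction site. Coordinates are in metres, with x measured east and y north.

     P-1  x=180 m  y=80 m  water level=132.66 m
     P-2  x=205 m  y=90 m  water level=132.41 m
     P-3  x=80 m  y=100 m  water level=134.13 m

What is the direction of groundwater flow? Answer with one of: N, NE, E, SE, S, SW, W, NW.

SE

Differences from P-1: to P-2 (Δx, Δy, Δh) = (25, 10, -0.25); to P-3 = (-100, 20, +1.47).
Determinant of the coordinate differences = 25·20 − (-100)·10 = 1500.
∂h/∂x = [(-0.25)·20 − (+1.47)·10] / 1500 = -0.01313
∂h/∂y = [25·(+1.47) − (-100)·(-0.25)] / 1500 = +0.007833
Flow = −∇h = (+0.01313 east, -0.007833 north), which points southeast.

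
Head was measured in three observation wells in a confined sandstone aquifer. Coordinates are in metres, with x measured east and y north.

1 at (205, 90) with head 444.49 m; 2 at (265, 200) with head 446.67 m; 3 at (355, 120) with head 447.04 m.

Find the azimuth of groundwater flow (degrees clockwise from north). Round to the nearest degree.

231°

With h = a·x + b·y + c and 1 as origin, the differences give:
  60·a + 110·b = +2.18
  150·a + 30·b = +2.55
Eliminate b (×30 and ×110, subtract): -14700·a = -215.100 → a = ∂h/∂x = +0.01463
Back-substitute: b = ∂h/∂y = +0.01184.
Flow direction (−∇h) has components (-0.01463 E, -0.01184 N).
Azimuth = atan2(E, N) = atan2(-0.01463, -0.01184) = 231.0° ≈ 231°.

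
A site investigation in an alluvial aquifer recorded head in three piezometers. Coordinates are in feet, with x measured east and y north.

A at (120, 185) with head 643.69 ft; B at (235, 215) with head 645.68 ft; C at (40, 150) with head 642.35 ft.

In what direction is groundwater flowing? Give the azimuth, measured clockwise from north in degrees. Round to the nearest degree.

280°

Taking A as reference: B−A = (115, 30, +1.99); C−A = (-80, -35, -1.34).
Determinant of the coordinate differences = 115·(-35) − (-80)·30 = -1625.
∂h/∂x = [(+1.99)·(-35) − (-1.34)·30] / -1625 = +0.01812
∂h/∂y = [115·(-1.34) − (-80)·(+1.99)] / -1625 = -0.003138
Flow direction (−∇h) has components (-0.01812 E, +0.003138 N).
Azimuth = atan2(E, N) = atan2(-0.01812, +0.003138) = 279.8° ≈ 280°.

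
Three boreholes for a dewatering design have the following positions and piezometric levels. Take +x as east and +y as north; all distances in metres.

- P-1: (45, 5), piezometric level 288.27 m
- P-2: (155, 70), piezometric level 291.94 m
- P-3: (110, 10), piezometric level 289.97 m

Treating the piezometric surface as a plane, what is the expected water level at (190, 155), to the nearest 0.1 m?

294.0 m

Taking P-1 as reference: P-2−P-1 = (110, 65, +3.67); P-3−P-1 = (65, 5, +1.70).
Determinant of the coordinate differences = 110·5 − 65·65 = -3675.
∂h/∂x = [(+3.67)·5 − (+1.70)·65] / -3675 = +0.02507
∂h/∂y = [110·(+1.70) − 65·(+3.67)] / -3675 = +0.01403
h(190, 155) = 288.27 + (+0.02507)·(145) + (+0.01403)·(150) = 288.27 +3.636 +2.104 = 294.010 m.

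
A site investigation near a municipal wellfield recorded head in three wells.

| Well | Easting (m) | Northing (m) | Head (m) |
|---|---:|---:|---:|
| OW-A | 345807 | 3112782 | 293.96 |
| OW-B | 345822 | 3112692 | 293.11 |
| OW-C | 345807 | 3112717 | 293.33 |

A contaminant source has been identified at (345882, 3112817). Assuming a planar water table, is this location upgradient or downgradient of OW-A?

Taking OW-A as reference: OW-B−OW-A = (15, -90, -0.85); OW-C−OW-A = (0, -65, -0.63).
Determinant of the coordinate differences = 15·(-65) − 0·(-90) = -975.
∂h/∂x = [(-0.85)·(-65) − (-0.63)·(-90)] / -975 = +0.001487
∂h/∂y = [15·(-0.63) − 0·(-0.85)] / -975 = +0.009692
Head at (345882, 3112817) = 293.96 + (+0.001487)·(75) + (+0.009692)·(35) = 294.41 m.
That is higher than the 293.96 m at OW-A, so the point is upgradient.

upgradient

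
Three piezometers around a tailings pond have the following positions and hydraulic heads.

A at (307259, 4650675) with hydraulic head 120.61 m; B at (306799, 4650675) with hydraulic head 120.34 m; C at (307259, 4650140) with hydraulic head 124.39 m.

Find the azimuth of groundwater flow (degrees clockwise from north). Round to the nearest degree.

355°

∂h/∂x = (120.34 − 120.61) / (306799 − 307259) = +0.0005870
∂h/∂y = (124.39 − 120.61) / (4650140 − 4650675) = -0.007065
Flow direction (−∇h) has components (-0.0005870 E, +0.007065 N).
Azimuth = atan2(E, N) = atan2(-0.0005870, +0.007065) = 355.3° ≈ 355°.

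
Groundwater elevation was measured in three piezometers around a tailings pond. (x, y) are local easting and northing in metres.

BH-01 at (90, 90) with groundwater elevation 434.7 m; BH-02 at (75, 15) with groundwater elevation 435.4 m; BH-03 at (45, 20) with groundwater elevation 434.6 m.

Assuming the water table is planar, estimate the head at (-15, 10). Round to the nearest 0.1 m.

433.3 m

With h = a·x + b·y + c and BH-01 as origin, the differences give:
  (-15)·a + (-75)·b = +0.7
  (-45)·a + (-70)·b = -0.1
Eliminate b (×(-70) and ×(-75), subtract): -2325·a = -56.50 → a = ∂h/∂x = +0.02430
Back-substitute: b = ∂h/∂y = -0.01419.
h(-15, 10) = 434.7 + (+0.02430)·(-105) + (-0.01419)·(-80) = 434.7 -2.552 +1.135 = 433.284 m.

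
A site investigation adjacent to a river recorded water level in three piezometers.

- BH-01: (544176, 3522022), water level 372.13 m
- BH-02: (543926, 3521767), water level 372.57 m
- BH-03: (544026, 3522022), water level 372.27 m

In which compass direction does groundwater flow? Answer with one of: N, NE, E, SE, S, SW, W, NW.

With h = a·x + b·y + c and BH-01 as origin, the differences give:
  (-250)·a + (-255)·b = +0.44
  (-150)·a + 0·b = +0.14
Eliminate b (×0 and ×(-255), subtract): -38250·a = 35.700 → a = ∂h/∂x = -0.0009333
Back-substitute: b = ∂h/∂y = -0.0008105.
Flow = −∇h = (+0.0009333 east, +0.0008105 north), which points northeast.

NE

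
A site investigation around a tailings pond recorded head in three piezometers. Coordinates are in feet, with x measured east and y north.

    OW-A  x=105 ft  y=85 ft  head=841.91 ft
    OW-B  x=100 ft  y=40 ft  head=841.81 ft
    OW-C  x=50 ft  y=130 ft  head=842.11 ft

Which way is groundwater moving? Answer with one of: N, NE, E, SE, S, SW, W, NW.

SE

Differences from OW-A: to OW-B (Δx, Δy, Δh) = (-5, -45, -0.10); to OW-C = (-55, 45, +0.20).
Solve a·Δx + b·Δy = Δh: det = (-5)·45 − (-55)·(-45) = -2700.
∂h/∂x = [(-0.10)·45 − (+0.20)·(-45)] / -2700 = -0.001667
∂h/∂y = [(-5)·(+0.20) − (-55)·(-0.10)] / -2700 = +0.002407
Flow = −∇h = (+0.001667 east, -0.002407 north), which points southeast.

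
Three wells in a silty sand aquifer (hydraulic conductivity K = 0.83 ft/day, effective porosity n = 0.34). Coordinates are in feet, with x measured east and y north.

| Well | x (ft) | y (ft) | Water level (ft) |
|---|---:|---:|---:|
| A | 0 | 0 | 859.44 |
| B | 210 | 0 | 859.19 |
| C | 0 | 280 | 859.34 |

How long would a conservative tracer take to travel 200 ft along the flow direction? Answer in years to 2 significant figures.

∂h/∂x = (859.19 − 859.44) / (210 − 0) = -0.001190
∂h/∂y = (859.34 − 859.44) / (280 − 0) = -0.0003571
|∇h| = √(-0.001190² + -0.0003571²) = 0.001242
Seepage velocity v = K·i/n = 0.83 × 0.001242 / 0.34 = 0.003032 ft/day.
t = 200 / 0.003032 = 6.596e+04 days = 181 years.

180 years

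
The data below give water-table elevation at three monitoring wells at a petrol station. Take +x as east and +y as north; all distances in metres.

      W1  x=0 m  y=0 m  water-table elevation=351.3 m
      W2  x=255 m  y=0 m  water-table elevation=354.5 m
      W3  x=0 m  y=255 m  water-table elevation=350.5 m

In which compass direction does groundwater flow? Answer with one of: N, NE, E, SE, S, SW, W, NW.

∂h/∂x = (354.5 − 351.3) / (255 − 0) = +0.01255
∂h/∂y = (350.5 − 351.3) / (255 − 0) = -0.003137
Flow = −∇h = (-0.01255 east, +0.003137 north), which points west.

W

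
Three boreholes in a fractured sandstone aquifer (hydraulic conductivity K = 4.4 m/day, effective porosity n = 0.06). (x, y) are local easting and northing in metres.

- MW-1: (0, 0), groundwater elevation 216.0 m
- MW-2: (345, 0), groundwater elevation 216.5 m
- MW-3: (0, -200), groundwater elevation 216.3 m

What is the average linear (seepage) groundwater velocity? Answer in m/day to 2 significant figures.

∂h/∂x = (216.5 − 216.0) / (345 − 0) = +0.001449
∂h/∂y = (216.3 − 216.0) / (-200 − 0) = -0.001500
|∇h| = √(0.001449² + -0.001500²) = 0.002086
Seepage velocity v = K·i/n = 4.4 × 0.002086 / 0.06 = 0.153 m/day.

0.15 m/day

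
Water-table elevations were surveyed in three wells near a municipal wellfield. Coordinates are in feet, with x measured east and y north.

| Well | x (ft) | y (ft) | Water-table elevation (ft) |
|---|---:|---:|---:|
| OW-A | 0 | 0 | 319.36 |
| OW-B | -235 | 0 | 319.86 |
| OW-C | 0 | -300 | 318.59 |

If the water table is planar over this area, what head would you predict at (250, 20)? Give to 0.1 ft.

∂h/∂x = (319.86 − 319.36) / (-235 − 0) = -0.002128
∂h/∂y = (318.59 − 319.36) / (-300 − 0) = +0.002567
h(250, 20) = 319.36 + (-0.002128)·(250) + (+0.002567)·(20) = 319.36 -0.532 +0.051 = 318.879 ft.

318.9 ft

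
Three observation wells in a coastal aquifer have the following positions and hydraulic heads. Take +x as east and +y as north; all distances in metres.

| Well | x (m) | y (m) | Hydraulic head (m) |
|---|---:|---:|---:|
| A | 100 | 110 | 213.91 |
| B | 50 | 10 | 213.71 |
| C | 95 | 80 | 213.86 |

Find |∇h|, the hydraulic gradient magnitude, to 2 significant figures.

0.0018

With h = a·x + b·y + c and A as origin, the differences give:
  (-50)·a + (-100)·b = -0.20
  (-5)·a + (-30)·b = -0.05
Eliminate b (×(-30) and ×(-100), subtract): 1000·a = 1.000 → a = ∂h/∂x = +0.001000
Back-substitute: b = ∂h/∂y = +0.001500.
|∇h| = √(0.001000² + 0.001500²) = 0.001803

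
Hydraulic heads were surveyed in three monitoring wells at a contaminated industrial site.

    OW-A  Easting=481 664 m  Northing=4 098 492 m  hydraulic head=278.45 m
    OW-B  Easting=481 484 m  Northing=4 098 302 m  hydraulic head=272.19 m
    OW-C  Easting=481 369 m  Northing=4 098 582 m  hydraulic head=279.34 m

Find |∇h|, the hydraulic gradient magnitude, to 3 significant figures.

0.0283

Taking OW-A as reference: OW-B−OW-A = (-180, -190, -6.26); OW-C−OW-A = (-295, 90, +0.89).
Determinant of the coordinate differences = (-180)·90 − (-295)·(-190) = -72250.
∂h/∂x = [(-6.26)·90 − (+0.89)·(-190)] / -72250 = +0.005457
∂h/∂y = [(-180)·(+0.89) − (-295)·(-6.26)] / -72250 = +0.02778
|∇h| = √(0.005457² + 0.02778²) = 0.02831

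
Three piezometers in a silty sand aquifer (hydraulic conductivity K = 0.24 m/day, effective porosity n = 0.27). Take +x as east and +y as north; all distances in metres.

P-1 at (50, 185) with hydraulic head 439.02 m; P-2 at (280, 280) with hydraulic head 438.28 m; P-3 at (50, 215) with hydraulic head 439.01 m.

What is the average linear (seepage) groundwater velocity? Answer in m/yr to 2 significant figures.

With h = a·x + b·y + c and P-1 as origin, the differences give:
  230·a + 95·b = -0.74
  0·a + 30·b = -0.01
Eliminate b (×30 and ×95, subtract): 6900·a = -21.250 → a = ∂h/∂x = -0.003080
Back-substitute: b = ∂h/∂y = -0.0003333.
|∇h| = √(-0.003080² + -0.0003333²) = 0.003098
Seepage velocity v = K·i/n = 0.24 × 0.003098 / 0.27 = 0.002754 m/day = 1.006 m/yr.

1.0 m/yr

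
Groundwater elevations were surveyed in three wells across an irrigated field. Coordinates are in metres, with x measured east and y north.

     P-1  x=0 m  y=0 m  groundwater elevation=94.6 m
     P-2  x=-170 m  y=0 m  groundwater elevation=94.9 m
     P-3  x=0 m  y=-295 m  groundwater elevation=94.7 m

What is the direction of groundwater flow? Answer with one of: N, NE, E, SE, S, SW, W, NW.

E

∂h/∂x = (94.9 − 94.6) / (-170 − 0) = -0.001765
∂h/∂y = (94.7 − 94.6) / (-295 − 0) = -0.0003390
Flow = −∇h = (+0.001765 east, +0.0003390 north), which points east.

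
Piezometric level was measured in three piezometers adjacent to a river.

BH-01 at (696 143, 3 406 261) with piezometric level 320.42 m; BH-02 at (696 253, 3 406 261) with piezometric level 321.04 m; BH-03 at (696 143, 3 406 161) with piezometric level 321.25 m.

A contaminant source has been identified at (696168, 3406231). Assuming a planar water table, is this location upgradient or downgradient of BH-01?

upgradient

∂h/∂x = (321.04 − 320.42) / (696253 − 696143) = +0.005636
∂h/∂y = (321.25 − 320.42) / (3406161 − 3406261) = -0.008300
Head at (696168, 3406231) = 320.42 + (+0.005636)·(25) + (-0.008300)·(-30) = 320.81 m.
That is higher than the 320.42 m at BH-01, so the point is upgradient.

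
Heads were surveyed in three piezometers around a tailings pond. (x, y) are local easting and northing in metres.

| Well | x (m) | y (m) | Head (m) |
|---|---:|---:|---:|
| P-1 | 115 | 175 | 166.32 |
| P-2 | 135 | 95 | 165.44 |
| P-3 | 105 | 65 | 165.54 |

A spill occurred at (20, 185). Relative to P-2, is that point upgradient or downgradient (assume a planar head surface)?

upgradient

Taking P-1 as reference: P-2−P-1 = (20, -80, -0.88); P-3−P-1 = (-10, -110, -0.78).
Determinant of the coordinate differences = 20·(-110) − (-10)·(-80) = -3000.
∂h/∂x = [(-0.88)·(-110) − (-0.78)·(-80)] / -3000 = -0.01147
∂h/∂y = [20·(-0.78) − (-10)·(-0.88)] / -3000 = +0.008133
Head at (20, 185) = 166.32 + (-0.01147)·(-95) + (+0.008133)·(10) = 167.49 m.
That is higher than the 165.44 m at P-2, so the point is upgradient.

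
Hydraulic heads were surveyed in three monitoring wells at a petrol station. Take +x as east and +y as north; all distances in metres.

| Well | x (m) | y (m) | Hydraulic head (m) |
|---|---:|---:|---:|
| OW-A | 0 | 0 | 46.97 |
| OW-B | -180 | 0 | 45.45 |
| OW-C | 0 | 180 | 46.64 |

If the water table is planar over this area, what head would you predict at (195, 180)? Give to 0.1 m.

∂h/∂x = (45.45 − 46.97) / (-180 − 0) = +0.008444
∂h/∂y = (46.64 − 46.97) / (180 − 0) = -0.001833
h(195, 180) = 46.97 + (+0.008444)·(195) + (-0.001833)·(180) = 46.97 +1.647 -0.330 = 48.287 m.

48.3 m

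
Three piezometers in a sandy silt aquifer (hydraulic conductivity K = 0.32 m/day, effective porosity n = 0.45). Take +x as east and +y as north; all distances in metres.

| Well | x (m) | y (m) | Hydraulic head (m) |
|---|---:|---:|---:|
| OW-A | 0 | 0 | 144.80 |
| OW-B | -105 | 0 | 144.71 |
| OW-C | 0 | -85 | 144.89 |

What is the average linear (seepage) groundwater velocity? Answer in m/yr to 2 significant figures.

0.35 m/yr

∂h/∂x = (144.71 − 144.80) / (-105 − 0) = +0.0008571
∂h/∂y = (144.89 − 144.80) / (-85 − 0) = -0.001059
|∇h| = √(0.0008571² + -0.001059²) = 0.001362
Seepage velocity v = K·i/n = 0.32 × 0.001362 / 0.45 = 0.0009685 m/day = 0.3537 m/yr.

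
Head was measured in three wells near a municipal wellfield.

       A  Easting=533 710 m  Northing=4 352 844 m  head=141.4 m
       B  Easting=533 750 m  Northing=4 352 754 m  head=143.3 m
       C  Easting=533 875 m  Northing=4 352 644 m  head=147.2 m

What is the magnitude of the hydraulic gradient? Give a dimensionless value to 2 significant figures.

Differences from A: to B (Δx, Δy, Δh) = (40, -90, +1.9); to C = (165, -200, +5.8).
Solve a·Δx + b·Δy = Δh: det = 40·(-200) − 165·(-90) = 6850.
∂h/∂x = [(+1.9)·(-200) − (+5.8)·(-90)] / 6850 = +0.02073
∂h/∂y = [40·(+5.8) − 165·(+1.9)] / 6850 = -0.01190
|∇h| = √(0.02073² + -0.01190²) = 0.0239

0.024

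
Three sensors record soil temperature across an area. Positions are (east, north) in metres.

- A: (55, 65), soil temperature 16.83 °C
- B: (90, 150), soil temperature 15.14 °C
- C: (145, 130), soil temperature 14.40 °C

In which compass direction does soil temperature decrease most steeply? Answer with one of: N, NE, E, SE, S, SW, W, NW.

NE

With T = a·x + b·y + c and A as origin, the differences give:
  35·a + 85·b = -1.69
  90·a + 65·b = -2.43
Eliminate b (×65 and ×85, subtract): -5375·a = 96.700 → a = ∂T/∂x = -0.01799
Back-substitute: b = ∂T/∂y = -0.01247.
Steepest decrease is along −∇f = (+0.01799 E, +0.01247 N) → northeast.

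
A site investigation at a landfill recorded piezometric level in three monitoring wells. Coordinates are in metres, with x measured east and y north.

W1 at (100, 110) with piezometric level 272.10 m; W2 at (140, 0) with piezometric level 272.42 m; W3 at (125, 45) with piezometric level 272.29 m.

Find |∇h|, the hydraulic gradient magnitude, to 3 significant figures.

0.00275

Differences from W1: to W2 (Δx, Δy, Δh) = (40, -110, +0.32); to W3 = (25, -65, +0.19).
Determinant of the coordinate differences = 40·(-65) − 25·(-110) = 150.
∂h/∂x = [(+0.32)·(-65) − (+0.19)·(-110)] / 150 = +0.0006667
∂h/∂y = [40·(+0.19) − 25·(+0.32)] / 150 = -0.002667
|∇h| = √(0.0006667² + -0.002667²) = 0.002749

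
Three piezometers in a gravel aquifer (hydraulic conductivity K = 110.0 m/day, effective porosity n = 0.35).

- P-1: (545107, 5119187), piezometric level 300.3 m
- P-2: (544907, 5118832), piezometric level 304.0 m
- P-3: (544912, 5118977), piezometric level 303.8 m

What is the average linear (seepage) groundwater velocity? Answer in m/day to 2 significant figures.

With h = a·x + b·y + c and P-1 as origin, the differences give:
  (-200)·a + (-355)·b = +3.7
  (-195)·a + (-210)·b = +3.5
Eliminate b (×(-210) and ×(-355), subtract): -27225·a = 465.50 → a = ∂h/∂x = -0.01710
Back-substitute: b = ∂h/∂y = -0.0007897.
|∇h| = √(-0.01710² + -0.0007897²) = 0.01712
Seepage velocity v = K·i/n = 110.0 × 0.01712 / 0.35 = 5.381 m/day.

5.4 m/day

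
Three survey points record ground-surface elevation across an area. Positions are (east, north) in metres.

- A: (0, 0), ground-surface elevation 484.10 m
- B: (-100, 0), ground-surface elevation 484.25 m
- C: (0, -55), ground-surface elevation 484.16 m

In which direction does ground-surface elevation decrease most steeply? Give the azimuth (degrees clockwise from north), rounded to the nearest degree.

∂z/∂x = (484.25 − 484.10) / (-100 − 0) = -0.001500
∂z/∂y = (484.16 − 484.10) / (-55 − 0) = -0.001091
Steepest decrease is along −∇f: components (+0.001500 E, +0.001091 N).
Azimuth = atan2(+0.001500, +0.001091) = 54.0° ≈ 054°.

054°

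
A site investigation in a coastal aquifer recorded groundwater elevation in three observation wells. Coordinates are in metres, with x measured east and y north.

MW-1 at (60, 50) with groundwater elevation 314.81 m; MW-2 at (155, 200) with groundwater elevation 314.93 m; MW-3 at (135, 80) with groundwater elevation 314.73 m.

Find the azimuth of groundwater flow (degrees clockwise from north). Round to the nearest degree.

137°

With h = a·x + b·y + c and MW-1 as origin, the differences give:
  95·a + 150·b = +0.12
  75·a + 30·b = -0.08
Eliminate b (×30 and ×150, subtract): -8400·a = 15.600 → a = ∂h/∂x = -0.001857
Back-substitute: b = ∂h/∂y = +0.001976.
Flow direction (−∇h) has components (+0.001857 E, -0.001976 N).
Azimuth = atan2(E, N) = atan2(+0.001857, -0.001976) = 136.8° ≈ 137°.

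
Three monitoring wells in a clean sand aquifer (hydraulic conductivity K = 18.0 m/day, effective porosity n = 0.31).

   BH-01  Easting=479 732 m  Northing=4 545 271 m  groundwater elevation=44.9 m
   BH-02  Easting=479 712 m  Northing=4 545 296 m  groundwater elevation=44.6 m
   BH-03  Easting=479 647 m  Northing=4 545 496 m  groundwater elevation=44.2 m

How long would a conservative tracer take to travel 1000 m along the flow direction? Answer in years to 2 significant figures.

2.2 years

Differences from BH-01: to BH-02 (Δx, Δy, Δh) = (-20, 25, -0.3); to BH-03 = (-85, 225, -0.7).
Determinant of the coordinate differences = (-20)·225 − (-85)·25 = -2375.
∂h/∂x = [(-0.3)·225 − (-0.7)·25] / -2375 = +0.02105
∂h/∂y = [(-20)·(-0.7) − (-85)·(-0.3)] / -2375 = +0.004842
|∇h| = √(0.02105² + 0.004842²) = 0.0216
Seepage velocity v = K·i/n = 18.0 × 0.0216 / 0.31 = 1.254 m/day.
t = 1000 / 1.254 = 797.4 days = 2.18 years.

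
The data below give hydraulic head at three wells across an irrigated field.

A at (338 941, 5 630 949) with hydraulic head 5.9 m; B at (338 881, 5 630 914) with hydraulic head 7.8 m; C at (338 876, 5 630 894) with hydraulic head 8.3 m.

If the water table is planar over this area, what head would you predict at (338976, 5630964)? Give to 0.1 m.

Differences from A: to B (Δx, Δy, Δh) = (-60, -35, +1.9); to C = (-65, -55, +2.4).
Determinant of the coordinate differences = (-60)·(-55) − (-65)·(-35) = 1025.
∂h/∂x = [(+1.9)·(-55) − (+2.4)·(-35)] / 1025 = -0.02000
∂h/∂y = [(-60)·(+2.4) − (-65)·(+1.9)] / 1025 = -0.02000
h(338976, 5630964) = 5.9 + (-0.02000)·(35) + (-0.02000)·(15) = 5.9 -0.700 -0.300 = 4.900 m.

4.9 m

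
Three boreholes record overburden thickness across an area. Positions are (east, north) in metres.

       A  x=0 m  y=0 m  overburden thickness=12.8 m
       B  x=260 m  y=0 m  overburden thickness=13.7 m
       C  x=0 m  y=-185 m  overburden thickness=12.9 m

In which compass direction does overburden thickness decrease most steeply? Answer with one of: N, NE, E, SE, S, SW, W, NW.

∂d/∂x = (13.7 − 12.8) / (260 − 0) = +0.003462
∂d/∂y = (12.9 − 12.8) / (-185 − 0) = -0.0005405
Steepest decrease is along −∇f = (-0.003462 E, +0.0005405 N) → west.

W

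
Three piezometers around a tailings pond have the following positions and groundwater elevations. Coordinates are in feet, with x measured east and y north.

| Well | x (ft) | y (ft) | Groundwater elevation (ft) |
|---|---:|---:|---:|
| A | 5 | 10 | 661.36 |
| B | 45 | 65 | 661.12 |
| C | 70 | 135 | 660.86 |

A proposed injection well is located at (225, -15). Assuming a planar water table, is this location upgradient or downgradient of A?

downgradient

Three-point gradient (reference A): Δ to B = (40, 55, -0.24), Δ to C = (65, 125, -0.50).
∂h/∂x = -0.001754, ∂h/∂y = -0.003088 (det = 1425).
Head at (225, -15) = 661.36 + (-0.001754)·(220) + (-0.003088)·(-25) = 661.05 ft.
That is lower than the 661.36 ft at A, so the point is downgradient.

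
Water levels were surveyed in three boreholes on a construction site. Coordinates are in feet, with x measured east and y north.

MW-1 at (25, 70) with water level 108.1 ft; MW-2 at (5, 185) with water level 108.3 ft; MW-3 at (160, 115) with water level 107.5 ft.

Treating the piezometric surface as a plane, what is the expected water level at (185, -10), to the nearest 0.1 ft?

Taking MW-1 as reference: MW-2−MW-1 = (-20, 115, +0.2); MW-3−MW-1 = (135, 45, -0.6).
Determinant of the coordinate differences = (-20)·45 − 135·115 = -16425.
∂h/∂x = [(+0.2)·45 − (-0.6)·115] / -16425 = -0.004749
∂h/∂y = [(-20)·(-0.6) − 135·(+0.2)] / -16425 = +0.0009132
h(185, -10) = 108.1 + (-0.004749)·(160) + (+0.0009132)·(-80) = 108.1 -0.760 -0.073 = 107.267 ft.

107.3 ft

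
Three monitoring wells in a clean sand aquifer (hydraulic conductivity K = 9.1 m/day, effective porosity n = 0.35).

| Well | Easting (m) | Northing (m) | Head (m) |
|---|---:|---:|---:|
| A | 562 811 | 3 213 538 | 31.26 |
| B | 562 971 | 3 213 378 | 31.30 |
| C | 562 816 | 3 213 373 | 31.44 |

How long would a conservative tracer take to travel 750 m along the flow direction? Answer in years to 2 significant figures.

Taking A as reference: B−A = (160, -160, +0.04); C−A = (5, -165, +0.18).
Determinant of the coordinate differences = 160·(-165) − 5·(-160) = -25600.
∂h/∂x = [(+0.04)·(-165) − (+0.18)·(-160)] / -25600 = -0.0008672
∂h/∂y = [160·(+0.18) − 5·(+0.04)] / -25600 = -0.001117
|∇h| = √(-0.0008672² + -0.001117²) = 0.001414
Seepage velocity v = K·i/n = 9.1 × 0.001414 / 0.35 = 0.03676 m/day.
t = 750 / 0.03676 = 2.04e+04 days = 55.9 years.

56 years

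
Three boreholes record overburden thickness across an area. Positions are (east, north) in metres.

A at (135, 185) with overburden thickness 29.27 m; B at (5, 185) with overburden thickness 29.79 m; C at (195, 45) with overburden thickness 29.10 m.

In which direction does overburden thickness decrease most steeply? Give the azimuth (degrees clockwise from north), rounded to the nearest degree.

Three-point gradient (reference A): Δ to B = (-130, 0, +0.52), Δ to C = (60, -140, -0.17).
∂d/∂x = -0.004000, ∂d/∂y = -0.0005000 (det = 18200).
Steepest decrease is along −∇f: components (+0.004000 E, +0.0005000 N).
Azimuth = atan2(+0.004000, +0.0005000) = 82.9° ≈ 083°.

083°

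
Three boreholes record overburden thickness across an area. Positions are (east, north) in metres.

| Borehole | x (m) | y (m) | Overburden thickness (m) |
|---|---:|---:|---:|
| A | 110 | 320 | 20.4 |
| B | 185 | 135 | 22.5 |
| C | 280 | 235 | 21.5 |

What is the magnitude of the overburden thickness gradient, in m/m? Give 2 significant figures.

Three-point gradient (reference A): Δ to B = (75, -185, +2.1), Δ to C = (170, -85, +1.1).
∂d/∂x = +0.0009970, ∂d/∂y = -0.01095 (det = 25075).
|∇f| = √(0.0009970² + -0.01095²) = 0.011 m/m

0.011 m/m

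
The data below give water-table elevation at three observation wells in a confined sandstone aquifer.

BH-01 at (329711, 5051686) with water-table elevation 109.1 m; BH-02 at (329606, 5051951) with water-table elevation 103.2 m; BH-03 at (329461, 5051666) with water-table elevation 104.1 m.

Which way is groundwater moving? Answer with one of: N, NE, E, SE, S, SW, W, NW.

NW

Three-point gradient (reference BH-01): Δ to BH-02 = (-105, 265, -5.9), Δ to BH-03 = (-250, -20, -5.0).
∂h/∂x = +0.02111, ∂h/∂y = -0.01390 (det = 68350).
Flow = −∇h = (-0.02111 east, +0.01390 north), which points northwest.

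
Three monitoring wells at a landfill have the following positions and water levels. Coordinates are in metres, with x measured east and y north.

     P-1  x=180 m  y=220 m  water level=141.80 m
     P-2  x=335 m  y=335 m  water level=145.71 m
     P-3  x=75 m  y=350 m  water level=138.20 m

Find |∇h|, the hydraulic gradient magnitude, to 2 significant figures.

Differences from P-1: to P-2 (Δx, Δy, Δh) = (155, 115, +3.91); to P-3 = (-105, 130, -3.60).
Solve a·Δx + b·Δy = Δh: det = 155·130 − (-105)·115 = 32225.
∂h/∂x = [(+3.91)·130 − (-3.60)·115] / 32225 = +0.02862
∂h/∂y = [155·(-3.60) − (-105)·(+3.91)] / 32225 = -0.004576
|∇h| = √(0.02862² + -0.004576²) = 0.02898

0.029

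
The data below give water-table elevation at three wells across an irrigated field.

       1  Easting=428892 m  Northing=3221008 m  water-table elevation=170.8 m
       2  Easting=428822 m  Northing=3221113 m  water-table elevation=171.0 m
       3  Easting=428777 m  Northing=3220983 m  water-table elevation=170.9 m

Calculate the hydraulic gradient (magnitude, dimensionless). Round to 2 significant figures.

0.0016

Taking 1 as reference: 2−1 = (-70, 105, +0.2); 3−1 = (-115, -25, +0.1).
Determinant of the coordinate differences = (-70)·(-25) − (-115)·105 = 13825.
∂h/∂x = [(+0.2)·(-25) − (+0.1)·105] / 13825 = -0.001121
∂h/∂y = [(-70)·(+0.1) − (-115)·(+0.2)] / 13825 = +0.001157
|∇h| = √(-0.001121² + 0.001157²) = 0.001611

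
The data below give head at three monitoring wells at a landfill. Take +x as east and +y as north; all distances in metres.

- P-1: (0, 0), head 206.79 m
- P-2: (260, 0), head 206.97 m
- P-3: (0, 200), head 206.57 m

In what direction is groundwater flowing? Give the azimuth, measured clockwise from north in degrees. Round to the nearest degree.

328°

∂h/∂x = (206.97 − 206.79) / (260 − 0) = +0.0006923
∂h/∂y = (206.57 − 206.79) / (200 − 0) = -0.001100
Flow direction (−∇h) has components (-0.0006923 E, +0.001100 N).
Azimuth = atan2(E, N) = atan2(-0.0006923, +0.001100) = 327.8° ≈ 328°.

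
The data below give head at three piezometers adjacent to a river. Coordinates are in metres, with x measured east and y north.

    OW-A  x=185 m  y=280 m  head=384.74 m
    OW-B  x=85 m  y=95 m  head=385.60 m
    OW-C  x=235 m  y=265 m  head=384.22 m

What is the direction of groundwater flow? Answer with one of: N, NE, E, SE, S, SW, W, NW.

With h = a·x + b·y + c and OW-A as origin, the differences give:
  (-100)·a + (-185)·b = +0.86
  50·a + (-15)·b = -0.52
Eliminate b (×(-15) and ×(-185), subtract): 10750·a = -109.100 → a = ∂h/∂x = -0.01015
Back-substitute: b = ∂h/∂y = +0.0008372.
Flow = −∇h = (+0.01015 east, -0.0008372 north), which points east.

E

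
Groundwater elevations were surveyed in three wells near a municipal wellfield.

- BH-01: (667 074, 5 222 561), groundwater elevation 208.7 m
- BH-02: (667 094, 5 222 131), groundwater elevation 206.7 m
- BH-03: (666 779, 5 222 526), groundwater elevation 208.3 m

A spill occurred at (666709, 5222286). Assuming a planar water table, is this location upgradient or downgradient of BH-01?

With h = a·x + b·y + c and BH-01 as origin, the differences give:
  20·a + (-430)·b = -2.0
  (-295)·a + (-35)·b = -0.4
Eliminate b (×(-35) and ×(-430), subtract): -127550·a = -102.00 → a = ∂h/∂x = +0.0007997
Back-substitute: b = ∂h/∂y = +0.004688.
Head at (666709, 5222286) = 208.7 + (+0.0007997)·(-365) + (+0.004688)·(-275) = 207.12 m.
That is lower than the 208.7 m at BH-01, so the point is downgradient.

downgradient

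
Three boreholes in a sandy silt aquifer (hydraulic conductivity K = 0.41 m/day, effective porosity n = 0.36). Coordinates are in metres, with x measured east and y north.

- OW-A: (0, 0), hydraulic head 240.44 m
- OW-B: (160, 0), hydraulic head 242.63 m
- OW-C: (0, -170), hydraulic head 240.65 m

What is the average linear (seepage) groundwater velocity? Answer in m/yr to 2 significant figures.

∂h/∂x = (242.63 − 240.44) / (160 − 0) = +0.01369
∂h/∂y = (240.65 − 240.44) / (-170 − 0) = -0.001235
|∇h| = √(0.01369² + -0.001235²) = 0.01375
Seepage velocity v = K·i/n = 0.41 × 0.01375 / 0.36 = 0.01566 m/day = 5.72 m/yr.

5.7 m/yr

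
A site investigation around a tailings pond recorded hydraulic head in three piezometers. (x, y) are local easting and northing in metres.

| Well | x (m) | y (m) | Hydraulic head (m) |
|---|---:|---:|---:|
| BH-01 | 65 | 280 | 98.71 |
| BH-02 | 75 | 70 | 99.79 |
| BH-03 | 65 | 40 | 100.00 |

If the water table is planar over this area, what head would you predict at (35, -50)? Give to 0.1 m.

Taking BH-01 as reference: BH-02−BH-01 = (10, -210, +1.08); BH-03−BH-01 = (0, -240, +1.29).
Solve a·Δx + b·Δy = Δh: det = 10·(-240) − 0·(-210) = -2400.
∂h/∂x = [(+1.08)·(-240) − (+1.29)·(-210)] / -2400 = -0.004875
∂h/∂y = [10·(+1.29) − 0·(+1.08)] / -2400 = -0.005375
h(35, -50) = 98.71 + (-0.004875)·(-30) + (-0.005375)·(-330) = 98.71 +0.146 +1.774 = 100.630 m.

100.6 m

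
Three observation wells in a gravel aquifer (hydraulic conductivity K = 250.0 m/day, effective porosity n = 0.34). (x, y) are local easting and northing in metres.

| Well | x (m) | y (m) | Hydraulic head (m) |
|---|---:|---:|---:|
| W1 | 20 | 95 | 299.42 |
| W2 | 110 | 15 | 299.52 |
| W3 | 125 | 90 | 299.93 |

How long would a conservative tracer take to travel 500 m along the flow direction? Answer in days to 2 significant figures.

100 days

With h = a·x + b·y + c and W1 as origin, the differences give:
  90·a + (-80)·b = +0.10
  105·a + (-5)·b = +0.51
Eliminate b (×(-5) and ×(-80), subtract): 7950·a = 40.300 → a = ∂h/∂x = +0.005069
Back-substitute: b = ∂h/∂y = +0.004453.
|∇h| = √(0.005069² + 0.004453²) = 0.006747
Seepage velocity v = K·i/n = 250.0 × 0.006747 / 0.34 = 4.961 m/day.
t = 500 / 4.961 = 100.8 days.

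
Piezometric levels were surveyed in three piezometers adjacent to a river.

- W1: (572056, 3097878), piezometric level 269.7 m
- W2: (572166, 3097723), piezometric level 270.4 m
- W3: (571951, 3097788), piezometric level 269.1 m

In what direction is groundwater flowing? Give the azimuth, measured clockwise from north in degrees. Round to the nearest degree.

273°

With h = a·x + b·y + c and W1 as origin, the differences give:
  110·a + (-155)·b = +0.7
  (-105)·a + (-90)·b = -0.6
Eliminate b (×(-90) and ×(-155), subtract): -26175·a = -156.00 → a = ∂h/∂x = +0.005960
Back-substitute: b = ∂h/∂y = -0.0002865.
Flow direction (−∇h) has components (-0.005960 E, +0.0002865 N).
Azimuth = atan2(E, N) = atan2(-0.005960, +0.0002865) = 272.8° ≈ 273°.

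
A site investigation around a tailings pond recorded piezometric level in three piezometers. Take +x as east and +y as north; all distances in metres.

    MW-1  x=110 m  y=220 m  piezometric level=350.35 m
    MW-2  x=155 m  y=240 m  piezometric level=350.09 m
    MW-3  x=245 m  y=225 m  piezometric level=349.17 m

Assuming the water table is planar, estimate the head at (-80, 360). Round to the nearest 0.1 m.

With h = a·x + b·y + c and MW-1 as origin, the differences give:
  45·a + 20·b = -0.26
  135·a + 5·b = -1.18
Eliminate b (×5 and ×20, subtract): -2475·a = 22.300 → a = ∂h/∂x = -0.009010
Back-substitute: b = ∂h/∂y = +0.007273.
h(-80, 360) = 350.35 + (-0.009010)·(-190) + (+0.007273)·(140) = 350.35 +1.712 +1.018 = 353.080 m.

353.1 m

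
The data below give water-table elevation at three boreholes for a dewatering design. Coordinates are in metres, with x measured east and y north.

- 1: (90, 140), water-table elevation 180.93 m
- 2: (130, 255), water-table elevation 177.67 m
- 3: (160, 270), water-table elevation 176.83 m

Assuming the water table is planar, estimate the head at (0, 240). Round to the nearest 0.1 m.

Taking 1 as reference: 2−1 = (40, 115, -3.26); 3−1 = (70, 130, -4.10).
Determinant of the coordinate differences = 40·130 − 70·115 = -2850.
∂h/∂x = [(-3.26)·130 − (-4.10)·115] / -2850 = -0.01674
∂h/∂y = [40·(-4.10) − 70·(-3.26)] / -2850 = -0.02253
h(0, 240) = 180.93 + (-0.01674)·(-90) + (-0.02253)·(100) = 180.93 +1.506 -2.253 = 180.184 m.

180.2 m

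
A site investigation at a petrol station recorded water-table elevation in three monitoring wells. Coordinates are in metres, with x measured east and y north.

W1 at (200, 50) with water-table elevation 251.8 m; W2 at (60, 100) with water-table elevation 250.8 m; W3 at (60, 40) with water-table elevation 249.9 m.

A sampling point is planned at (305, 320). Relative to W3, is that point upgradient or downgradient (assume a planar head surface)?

upgradient

Differences from W1: to W2 (Δx, Δy, Δh) = (-140, 50, -1.0); to W3 = (-140, -10, -1.9).
Solve a·Δx + b·Δy = Δh: det = (-140)·(-10) − (-140)·50 = 8400.
∂h/∂x = [(-1.0)·(-10) − (-1.9)·50] / 8400 = +0.01250
∂h/∂y = [(-140)·(-1.9) − (-140)·(-1.0)] / 8400 = +0.01500
Head at (305, 320) = 251.8 + (+0.01250)·(105) + (+0.01500)·(270) = 257.16 m.
That is higher than the 249.9 m at W3, so the point is upgradient.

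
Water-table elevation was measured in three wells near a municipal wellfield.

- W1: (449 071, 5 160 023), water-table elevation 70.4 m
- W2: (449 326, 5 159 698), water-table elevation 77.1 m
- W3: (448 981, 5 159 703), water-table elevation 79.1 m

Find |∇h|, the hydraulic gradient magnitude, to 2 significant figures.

0.026

Differences from W1: to W2 (Δx, Δy, Δh) = (255, -325, +6.7); to W3 = (-90, -320, +8.7).
Solve a·Δx + b·Δy = Δh: det = 255·(-320) − (-90)·(-325) = -110850.
∂h/∂x = [(+6.7)·(-320) − (+8.7)·(-325)] / -110850 = -0.006166
∂h/∂y = [255·(+8.7) − (-90)·(+6.7)] / -110850 = -0.02545
|∇h| = √(-0.006166² + -0.02545²) = 0.02619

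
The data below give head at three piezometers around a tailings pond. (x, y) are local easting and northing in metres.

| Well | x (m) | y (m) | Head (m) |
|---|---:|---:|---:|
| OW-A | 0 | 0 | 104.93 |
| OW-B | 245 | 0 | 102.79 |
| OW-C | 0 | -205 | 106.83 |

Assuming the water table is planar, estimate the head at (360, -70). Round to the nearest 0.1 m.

∂h/∂x = (102.79 − 104.93) / (245 − 0) = -0.008735
∂h/∂y = (106.83 − 104.93) / (-205 − 0) = -0.009268
h(360, -70) = 104.93 + (-0.008735)·(360) + (-0.009268)·(-70) = 104.93 -3.144 +0.649 = 102.434 m.

102.4 m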